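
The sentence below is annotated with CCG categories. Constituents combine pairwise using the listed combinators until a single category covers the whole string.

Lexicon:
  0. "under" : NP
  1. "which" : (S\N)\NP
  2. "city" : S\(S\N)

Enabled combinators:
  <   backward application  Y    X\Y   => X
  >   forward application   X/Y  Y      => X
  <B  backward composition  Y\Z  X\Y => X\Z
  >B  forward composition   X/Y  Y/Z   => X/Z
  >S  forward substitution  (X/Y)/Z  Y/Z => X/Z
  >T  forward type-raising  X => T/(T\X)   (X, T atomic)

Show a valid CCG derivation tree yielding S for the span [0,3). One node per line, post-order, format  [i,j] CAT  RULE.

[0,1] NP  lex  "under"
[1,2] (S\N)\NP  lex  "which"
[0,2] S\N  <  k=1
[2,3] S\(S\N)  lex  "city"
[0,3] S  <  k=2

[0,3] S   <
  [0,2] S\N   <
    [0,1] "under" : NP
    [1,2] "which" : (S\N)\NP
  [2,3] "city" : S\(S\N)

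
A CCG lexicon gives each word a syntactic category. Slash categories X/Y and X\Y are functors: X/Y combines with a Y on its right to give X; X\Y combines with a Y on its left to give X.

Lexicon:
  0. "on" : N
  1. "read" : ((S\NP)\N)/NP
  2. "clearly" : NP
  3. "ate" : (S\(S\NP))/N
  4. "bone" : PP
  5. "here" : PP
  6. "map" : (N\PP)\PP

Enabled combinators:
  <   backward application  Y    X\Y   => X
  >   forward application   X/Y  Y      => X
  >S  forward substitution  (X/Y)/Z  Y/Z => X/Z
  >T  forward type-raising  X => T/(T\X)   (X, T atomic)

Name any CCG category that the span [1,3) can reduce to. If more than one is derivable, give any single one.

(S\NP)\N

[0,7] S   <
  [0,3] S\NP   <
    [0,1] "on" : N
    [1,3] (S\NP)\N   >
      [1,2] "read" : ((S\NP)\N)/NP
      [2,3] "clearly" : NP
  [3,7] S\(S\NP)   >
    [3,4] "ate" : (S\(S\NP))/N
    [4,7] N   >
      [4,5] N/(N\PP)   >T
        [4,5] "bone" : PP
      [5,7] N\PP   <
        [5,6] "here" : PP
        [6,7] "map" : (N\PP)\PP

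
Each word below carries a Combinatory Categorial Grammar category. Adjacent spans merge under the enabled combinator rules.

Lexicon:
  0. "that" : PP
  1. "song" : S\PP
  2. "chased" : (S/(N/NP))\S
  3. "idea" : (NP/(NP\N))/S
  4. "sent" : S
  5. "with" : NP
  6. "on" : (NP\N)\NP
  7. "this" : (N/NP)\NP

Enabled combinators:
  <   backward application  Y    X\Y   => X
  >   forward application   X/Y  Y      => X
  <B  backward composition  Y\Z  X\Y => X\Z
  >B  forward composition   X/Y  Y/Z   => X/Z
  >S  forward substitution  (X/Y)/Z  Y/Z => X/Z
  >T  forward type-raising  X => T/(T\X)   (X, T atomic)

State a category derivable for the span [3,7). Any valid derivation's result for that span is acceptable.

[0,8] S   >
  [0,3] S/(N/NP)   <
    [0,2] S   <
      [0,1] "that" : PP
      [1,2] "song" : S\PP
    [2,3] "chased" : (S/(N/NP))\S
  [3,8] N/NP   <
    [3,7] NP   >
      [3,5] NP/(NP\N)   >
        [3,4] "idea" : (NP/(NP\N))/S
        [4,5] "sent" : S
      [5,7] NP\N   <
        [5,6] "with" : NP
        [6,7] "on" : (NP\N)\NP
    [7,8] "this" : (N/NP)\NP

NP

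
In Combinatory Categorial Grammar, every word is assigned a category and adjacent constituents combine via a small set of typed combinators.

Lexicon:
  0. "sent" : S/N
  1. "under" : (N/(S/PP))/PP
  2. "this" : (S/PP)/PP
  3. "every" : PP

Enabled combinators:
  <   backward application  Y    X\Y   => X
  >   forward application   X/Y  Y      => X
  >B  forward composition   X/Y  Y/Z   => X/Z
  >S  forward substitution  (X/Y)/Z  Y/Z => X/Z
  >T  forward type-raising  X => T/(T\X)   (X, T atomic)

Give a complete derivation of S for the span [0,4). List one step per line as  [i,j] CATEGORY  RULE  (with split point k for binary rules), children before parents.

[0,1] S/N  lex  "sent"
[1,2] (N/(S/PP))/PP  lex  "under"
[2,3] (S/PP)/PP  lex  "this"
[1,3] N/PP  >S  k=2
[3,4] PP  lex  "every"
[1,4] N  >  k=3
[0,4] S  >  k=1

[0,4] S   >
  [0,1] "sent" : S/N
  [1,4] N   >
    [1,3] N/PP   >S
      [1,2] "under" : (N/(S/PP))/PP
      [2,3] "this" : (S/PP)/PP
    [3,4] "every" : PP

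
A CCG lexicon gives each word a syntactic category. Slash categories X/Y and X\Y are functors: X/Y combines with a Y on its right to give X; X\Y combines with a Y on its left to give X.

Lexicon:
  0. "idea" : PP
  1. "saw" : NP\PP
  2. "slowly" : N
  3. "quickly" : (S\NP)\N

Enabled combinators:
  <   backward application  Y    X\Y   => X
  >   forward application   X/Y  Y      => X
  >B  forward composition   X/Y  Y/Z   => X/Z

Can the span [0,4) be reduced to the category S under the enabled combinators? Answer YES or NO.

YES

[0,4] S   <
  [0,2] NP   <
    [0,1] "idea" : PP
    [1,2] "saw" : NP\PP
  [2,4] S\NP   <
    [2,3] "slowly" : N
    [3,4] "quickly" : (S\NP)\N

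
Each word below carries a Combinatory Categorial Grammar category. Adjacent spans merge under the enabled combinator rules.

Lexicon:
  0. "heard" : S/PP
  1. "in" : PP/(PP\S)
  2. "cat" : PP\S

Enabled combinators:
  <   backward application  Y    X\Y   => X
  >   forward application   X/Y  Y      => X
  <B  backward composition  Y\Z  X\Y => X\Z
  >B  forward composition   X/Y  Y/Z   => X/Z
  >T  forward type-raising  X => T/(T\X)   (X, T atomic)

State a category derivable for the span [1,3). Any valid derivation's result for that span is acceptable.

PP

[0,3] S   >
  [0,1] "heard" : S/PP
  [1,3] PP   >
    [1,2] "in" : PP/(PP\S)
    [2,3] "cat" : PP\S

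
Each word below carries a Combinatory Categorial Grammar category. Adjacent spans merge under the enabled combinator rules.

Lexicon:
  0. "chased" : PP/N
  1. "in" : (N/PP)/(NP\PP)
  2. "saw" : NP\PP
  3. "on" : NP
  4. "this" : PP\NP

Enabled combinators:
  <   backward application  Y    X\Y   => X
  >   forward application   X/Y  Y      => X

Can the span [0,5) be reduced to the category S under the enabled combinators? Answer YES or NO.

PP/N (N/PP)/(NP\PP) NP\PP NP PP\NP
CKY chart[0,5] = {PP}; S ∉ chart

NO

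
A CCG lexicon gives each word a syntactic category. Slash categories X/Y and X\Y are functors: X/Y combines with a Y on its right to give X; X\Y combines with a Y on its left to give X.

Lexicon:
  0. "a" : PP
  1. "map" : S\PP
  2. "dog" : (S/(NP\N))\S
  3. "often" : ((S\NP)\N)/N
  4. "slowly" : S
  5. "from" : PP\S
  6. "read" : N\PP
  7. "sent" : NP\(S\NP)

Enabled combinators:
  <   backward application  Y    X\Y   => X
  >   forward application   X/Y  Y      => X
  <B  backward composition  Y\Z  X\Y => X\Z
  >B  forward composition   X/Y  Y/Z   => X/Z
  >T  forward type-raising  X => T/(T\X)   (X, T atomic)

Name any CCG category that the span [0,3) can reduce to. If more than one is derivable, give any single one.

[0,8] S   >
  [0,3] S/(NP\N)   <
    [0,2] S   >
      [0,1] S/(S\PP)   >T
        [0,1] "a" : PP
      [1,2] "map" : S\PP
    [2,3] "dog" : (S/(NP\N))\S
  [3,8] NP\N   <B
    [3,7] (S\NP)\N   >
      [3,4] "often" : ((S\NP)\N)/N
      [4,7] N   <
        [4,6] PP   <
          [4,5] "slowly" : S
          [5,6] "from" : PP\S
        [6,7] "read" : N\PP
    [7,8] "sent" : NP\(S\NP)

S/(NP\N)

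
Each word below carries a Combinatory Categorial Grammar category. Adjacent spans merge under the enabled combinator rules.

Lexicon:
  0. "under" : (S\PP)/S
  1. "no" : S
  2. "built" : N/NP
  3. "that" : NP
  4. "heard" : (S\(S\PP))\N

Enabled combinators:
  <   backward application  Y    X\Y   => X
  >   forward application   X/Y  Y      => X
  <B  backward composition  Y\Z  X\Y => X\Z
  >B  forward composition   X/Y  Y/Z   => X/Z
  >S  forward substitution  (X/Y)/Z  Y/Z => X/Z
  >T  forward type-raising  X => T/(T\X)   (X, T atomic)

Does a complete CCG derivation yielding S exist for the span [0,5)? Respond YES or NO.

YES

[0,5] S   <
  [0,2] S\PP   >
    [0,1] "under" : (S\PP)/S
    [1,2] "no" : S
  [2,5] S\(S\PP)   <
    [2,4] N   >
      [2,3] "built" : N/NP
      [3,4] "that" : NP
    [4,5] "heard" : (S\(S\PP))\N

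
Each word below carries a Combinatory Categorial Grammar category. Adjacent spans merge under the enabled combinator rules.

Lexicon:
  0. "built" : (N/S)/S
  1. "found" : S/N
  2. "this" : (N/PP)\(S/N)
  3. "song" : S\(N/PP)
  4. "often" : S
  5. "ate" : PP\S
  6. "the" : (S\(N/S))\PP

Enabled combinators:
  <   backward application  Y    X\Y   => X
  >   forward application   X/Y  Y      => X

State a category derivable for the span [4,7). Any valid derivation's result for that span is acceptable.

[0,7] S   <
  [0,4] N/S   >
    [0,1] "built" : (N/S)/S
    [1,4] S   <
      [1,3] N/PP   <
        [1,2] "found" : S/N
        [2,3] "this" : (N/PP)\(S/N)
      [3,4] "song" : S\(N/PP)
  [4,7] S\(N/S)   <
    [4,6] PP   <
      [4,5] "often" : S
      [5,6] "ate" : PP\S
    [6,7] "the" : (S\(N/S))\PP

S\(N/S)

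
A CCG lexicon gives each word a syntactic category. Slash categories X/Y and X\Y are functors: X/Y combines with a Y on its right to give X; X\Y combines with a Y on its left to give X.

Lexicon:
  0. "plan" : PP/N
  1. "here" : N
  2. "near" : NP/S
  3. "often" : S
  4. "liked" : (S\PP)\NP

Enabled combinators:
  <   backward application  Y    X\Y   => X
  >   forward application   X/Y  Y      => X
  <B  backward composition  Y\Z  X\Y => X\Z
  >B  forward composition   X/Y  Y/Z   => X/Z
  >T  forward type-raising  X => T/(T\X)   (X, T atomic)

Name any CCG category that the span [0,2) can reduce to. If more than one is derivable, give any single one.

[0,5] S   <
  [0,2] PP   >
    [0,1] "plan" : PP/N
    [1,2] "here" : N
  [2,5] S\PP   <
    [2,4] NP   >
      [2,3] "near" : NP/S
      [3,4] "often" : S
    [4,5] "liked" : (S\PP)\NP

PP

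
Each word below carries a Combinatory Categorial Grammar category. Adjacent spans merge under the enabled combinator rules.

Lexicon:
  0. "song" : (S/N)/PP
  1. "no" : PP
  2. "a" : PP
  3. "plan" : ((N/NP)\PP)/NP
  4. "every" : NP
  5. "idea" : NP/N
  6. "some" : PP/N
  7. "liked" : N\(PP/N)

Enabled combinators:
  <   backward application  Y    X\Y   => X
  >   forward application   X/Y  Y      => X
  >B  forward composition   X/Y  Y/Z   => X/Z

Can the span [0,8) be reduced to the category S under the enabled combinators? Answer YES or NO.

YES

[0,8] S   >
  [0,5] S/NP   >B
    [0,2] S/N   >
      [0,1] "song" : (S/N)/PP
      [1,2] "no" : PP
    [2,5] N/NP   <
      [2,3] "a" : PP
      [3,5] (N/NP)\PP   >
        [3,4] "plan" : ((N/NP)\PP)/NP
        [4,5] "every" : NP
  [5,8] NP   >
    [5,6] "idea" : NP/N
    [6,8] N   <
      [6,7] "some" : PP/N
      [7,8] "liked" : N\(PP/N)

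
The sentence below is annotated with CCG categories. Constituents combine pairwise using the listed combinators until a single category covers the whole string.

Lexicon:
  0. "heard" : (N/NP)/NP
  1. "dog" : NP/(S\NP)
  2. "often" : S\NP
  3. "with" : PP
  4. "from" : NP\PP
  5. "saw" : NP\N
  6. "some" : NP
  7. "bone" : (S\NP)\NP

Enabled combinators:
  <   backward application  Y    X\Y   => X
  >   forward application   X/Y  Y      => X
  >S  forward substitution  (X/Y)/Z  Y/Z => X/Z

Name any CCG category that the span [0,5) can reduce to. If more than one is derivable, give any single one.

N

[0,8] S   <
  [0,6] NP   <
    [0,5] N   >
      [0,3] N/NP   >
        [0,1] "heard" : (N/NP)/NP
        [1,3] NP   >
          [1,2] "dog" : NP/(S\NP)
          [2,3] "often" : S\NP
      [3,5] NP   <
        [3,4] "with" : PP
        [4,5] "from" : NP\PP
    [5,6] "saw" : NP\N
  [6,8] S\NP   <
    [6,7] "some" : NP
    [7,8] "bone" : (S\NP)\NP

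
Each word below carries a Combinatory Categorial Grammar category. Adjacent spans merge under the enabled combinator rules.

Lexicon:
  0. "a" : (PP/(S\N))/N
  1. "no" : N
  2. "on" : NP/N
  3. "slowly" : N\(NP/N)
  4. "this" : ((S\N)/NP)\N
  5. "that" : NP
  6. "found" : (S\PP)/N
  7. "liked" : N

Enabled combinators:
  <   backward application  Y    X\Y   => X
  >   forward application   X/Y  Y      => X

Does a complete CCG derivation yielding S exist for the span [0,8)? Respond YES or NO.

YES

[0,8] S   <
  [0,6] PP   >
    [0,2] PP/(S\N)   >
      [0,1] "a" : (PP/(S\N))/N
      [1,2] "no" : N
    [2,6] S\N   >
      [2,5] (S\N)/NP   <
        [2,4] N   <
          [2,3] "on" : NP/N
          [3,4] "slowly" : N\(NP/N)
        [4,5] "this" : ((S\N)/NP)\N
      [5,6] "that" : NP
  [6,8] S\PP   >
    [6,7] "found" : (S\PP)/N
    [7,8] "liked" : N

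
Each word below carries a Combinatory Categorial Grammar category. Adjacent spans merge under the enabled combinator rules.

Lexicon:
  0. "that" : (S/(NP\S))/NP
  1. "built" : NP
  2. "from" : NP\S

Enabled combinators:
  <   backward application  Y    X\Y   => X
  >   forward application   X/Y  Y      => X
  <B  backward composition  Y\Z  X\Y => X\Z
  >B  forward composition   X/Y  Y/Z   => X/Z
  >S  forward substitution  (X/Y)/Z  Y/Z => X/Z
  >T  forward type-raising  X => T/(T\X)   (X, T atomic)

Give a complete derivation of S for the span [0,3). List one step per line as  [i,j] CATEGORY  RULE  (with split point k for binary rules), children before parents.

[0,1] (S/(NP\S))/NP  lex  "that"
[1,2] NP  lex  "built"
[0,2] S/(NP\S)  >  k=1
[2,3] NP\S  lex  "from"
[0,3] S  >  k=2

[0,3] S   >
  [0,2] S/(NP\S)   >
    [0,1] "that" : (S/(NP\S))/NP
    [1,2] "built" : NP
  [2,3] "from" : NP\S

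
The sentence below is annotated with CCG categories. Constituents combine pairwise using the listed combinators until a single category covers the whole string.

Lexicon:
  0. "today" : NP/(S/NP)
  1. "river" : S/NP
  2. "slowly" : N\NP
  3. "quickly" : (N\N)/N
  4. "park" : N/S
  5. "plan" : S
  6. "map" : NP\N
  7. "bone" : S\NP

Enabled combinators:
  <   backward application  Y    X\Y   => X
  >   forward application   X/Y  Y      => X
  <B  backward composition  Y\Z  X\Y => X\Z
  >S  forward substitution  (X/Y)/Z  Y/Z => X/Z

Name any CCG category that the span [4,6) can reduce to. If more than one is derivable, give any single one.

[0,8] S   <
  [0,6] N   <
    [0,2] NP   >
      [0,1] "today" : NP/(S/NP)
      [1,2] "river" : S/NP
    [2,6] N\NP   <B
      [2,3] "slowly" : N\NP
      [3,6] N\N   >
        [3,4] "quickly" : (N\N)/N
        [4,6] N   >
          [4,5] "park" : N/S
          [5,6] "plan" : S
  [6,8] S\N   <B
    [6,7] "map" : NP\N
    [7,8] "bone" : S\NP

N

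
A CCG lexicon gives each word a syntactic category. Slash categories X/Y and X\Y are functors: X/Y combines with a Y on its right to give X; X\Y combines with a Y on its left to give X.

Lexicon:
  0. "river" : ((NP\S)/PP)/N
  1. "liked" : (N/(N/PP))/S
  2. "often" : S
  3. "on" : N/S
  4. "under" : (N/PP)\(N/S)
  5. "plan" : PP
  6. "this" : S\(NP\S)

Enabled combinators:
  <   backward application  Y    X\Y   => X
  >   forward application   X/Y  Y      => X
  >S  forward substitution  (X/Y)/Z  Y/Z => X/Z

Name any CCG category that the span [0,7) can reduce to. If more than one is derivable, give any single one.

[0,7] S   <
  [0,6] NP\S   >
    [0,5] (NP\S)/PP   >
      [0,1] "river" : ((NP\S)/PP)/N
      [1,5] N   >
        [1,3] N/(N/PP)   >
          [1,2] "liked" : (N/(N/PP))/S
          [2,3] "often" : S
        [3,5] N/PP   <
          [3,4] "on" : N/S
          [4,5] "under" : (N/PP)\(N/S)
    [5,6] "plan" : PP
  [6,7] "this" : S\(NP\S)

S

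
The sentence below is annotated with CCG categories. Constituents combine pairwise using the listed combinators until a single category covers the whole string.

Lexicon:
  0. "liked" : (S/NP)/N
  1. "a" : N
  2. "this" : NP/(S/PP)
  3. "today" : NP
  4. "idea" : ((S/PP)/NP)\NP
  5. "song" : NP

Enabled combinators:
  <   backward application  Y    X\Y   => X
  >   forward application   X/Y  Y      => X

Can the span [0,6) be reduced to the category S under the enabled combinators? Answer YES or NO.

YES

[0,6] S   >
  [0,2] S/NP   >
    [0,1] "liked" : (S/NP)/N
    [1,2] "a" : N
  [2,6] NP   >
    [2,3] "this" : NP/(S/PP)
    [3,6] S/PP   >
      [3,5] (S/PP)/NP   <
        [3,4] "today" : NP
        [4,5] "idea" : ((S/PP)/NP)\NP
      [5,6] "song" : NP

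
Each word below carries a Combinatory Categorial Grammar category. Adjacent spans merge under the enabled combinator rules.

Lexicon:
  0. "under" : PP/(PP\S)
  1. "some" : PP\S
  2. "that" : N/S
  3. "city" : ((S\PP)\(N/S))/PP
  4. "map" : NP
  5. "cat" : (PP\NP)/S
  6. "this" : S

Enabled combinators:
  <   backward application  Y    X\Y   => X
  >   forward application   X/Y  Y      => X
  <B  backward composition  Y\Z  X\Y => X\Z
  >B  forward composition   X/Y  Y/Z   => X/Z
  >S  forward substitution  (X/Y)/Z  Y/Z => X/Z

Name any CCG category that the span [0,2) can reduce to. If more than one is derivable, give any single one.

[0,7] S   <
  [0,2] PP   >
    [0,1] "under" : PP/(PP\S)
    [1,2] "some" : PP\S
  [2,7] S\PP   <
    [2,3] "that" : N/S
    [3,7] (S\PP)\(N/S)   >
      [3,4] "city" : ((S\PP)\(N/S))/PP
      [4,7] PP   <
        [4,5] "map" : NP
        [5,7] PP\NP   >
          [5,6] "cat" : (PP\NP)/S
          [6,7] "this" : S

PP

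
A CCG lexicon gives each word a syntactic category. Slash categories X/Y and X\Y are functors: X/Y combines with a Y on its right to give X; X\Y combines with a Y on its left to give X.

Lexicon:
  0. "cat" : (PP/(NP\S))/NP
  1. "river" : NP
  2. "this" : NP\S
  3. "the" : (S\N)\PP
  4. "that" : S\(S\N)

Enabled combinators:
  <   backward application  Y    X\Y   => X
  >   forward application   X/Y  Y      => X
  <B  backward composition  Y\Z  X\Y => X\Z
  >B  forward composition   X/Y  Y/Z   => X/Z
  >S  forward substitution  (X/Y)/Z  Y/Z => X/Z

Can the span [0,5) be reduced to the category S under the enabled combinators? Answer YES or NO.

[0,5] S   <
  [0,4] S\N   <
    [0,3] PP   >
      [0,2] PP/(NP\S)   >
        [0,1] "cat" : (PP/(NP\S))/NP
        [1,2] "river" : NP
      [2,3] "this" : NP\S
    [3,4] "the" : (S\N)\PP
  [4,5] "that" : S\(S\N)

YES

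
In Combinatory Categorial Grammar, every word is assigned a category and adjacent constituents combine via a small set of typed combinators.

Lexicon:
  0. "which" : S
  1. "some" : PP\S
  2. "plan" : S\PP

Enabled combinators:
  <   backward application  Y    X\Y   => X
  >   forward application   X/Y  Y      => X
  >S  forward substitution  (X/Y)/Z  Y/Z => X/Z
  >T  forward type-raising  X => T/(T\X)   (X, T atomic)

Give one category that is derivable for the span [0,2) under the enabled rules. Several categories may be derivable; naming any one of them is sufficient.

[0,3] S   <
  [0,2] PP   <
    [0,1] "which" : S
    [1,2] "some" : PP\S
  [2,3] "plan" : S\PP

PP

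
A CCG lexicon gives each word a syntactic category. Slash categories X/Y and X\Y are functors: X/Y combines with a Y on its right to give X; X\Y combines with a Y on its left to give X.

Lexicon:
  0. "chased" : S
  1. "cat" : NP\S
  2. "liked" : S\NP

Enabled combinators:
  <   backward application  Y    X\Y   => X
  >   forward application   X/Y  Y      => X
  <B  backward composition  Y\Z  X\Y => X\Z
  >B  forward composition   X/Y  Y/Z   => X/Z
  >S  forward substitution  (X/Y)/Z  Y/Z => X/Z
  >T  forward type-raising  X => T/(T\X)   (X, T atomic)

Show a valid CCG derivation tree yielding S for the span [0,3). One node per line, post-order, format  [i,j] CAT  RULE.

[0,3] S   <
  [0,2] NP   >
    [0,1] NP/(NP\S)   >T
      [0,1] "chased" : S
    [1,2] "cat" : NP\S
  [2,3] "liked" : S\NP

[0,1] S  lex  "chased"
[0,1] NP/(NP\S)  >T
[1,2] NP\S  lex  "cat"
[0,2] NP  >  k=1
[2,3] S\NP  lex  "liked"
[0,3] S  <  k=2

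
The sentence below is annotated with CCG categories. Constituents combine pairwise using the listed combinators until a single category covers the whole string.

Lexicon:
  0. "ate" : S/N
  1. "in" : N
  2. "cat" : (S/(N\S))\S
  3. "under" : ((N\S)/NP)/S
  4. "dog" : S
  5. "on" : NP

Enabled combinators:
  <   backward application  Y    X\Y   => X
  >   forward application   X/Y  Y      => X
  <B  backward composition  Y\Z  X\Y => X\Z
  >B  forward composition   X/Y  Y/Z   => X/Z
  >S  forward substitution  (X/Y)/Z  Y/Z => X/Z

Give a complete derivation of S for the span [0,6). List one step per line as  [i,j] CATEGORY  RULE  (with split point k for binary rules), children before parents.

[0,1] S/N  lex  "ate"
[1,2] N  lex  "in"
[0,2] S  >  k=1
[2,3] (S/(N\S))\S  lex  "cat"
[0,3] S/(N\S)  <  k=2
[3,4] ((N\S)/NP)/S  lex  "under"
[4,5] S  lex  "dog"
[3,5] (N\S)/NP  >  k=4
[5,6] NP  lex  "on"
[3,6] N\S  >  k=5
[0,6] S  >  k=3

[0,6] S   >
  [0,3] S/(N\S)   <
    [0,2] S   >
      [0,1] "ate" : S/N
      [1,2] "in" : N
    [2,3] "cat" : (S/(N\S))\S
  [3,6] N\S   >
    [3,5] (N\S)/NP   >
      [3,4] "under" : ((N\S)/NP)/S
      [4,5] "dog" : S
    [5,6] "on" : NP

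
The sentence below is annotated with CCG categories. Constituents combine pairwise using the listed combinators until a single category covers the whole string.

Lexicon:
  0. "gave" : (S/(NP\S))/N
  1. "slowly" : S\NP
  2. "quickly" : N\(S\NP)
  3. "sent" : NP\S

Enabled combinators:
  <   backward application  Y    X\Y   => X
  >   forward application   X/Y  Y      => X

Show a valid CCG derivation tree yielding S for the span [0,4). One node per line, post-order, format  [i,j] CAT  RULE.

[0,1] (S/(NP\S))/N  lex  "gave"
[1,2] S\NP  lex  "slowly"
[2,3] N\(S\NP)  lex  "quickly"
[1,3] N  <  k=2
[0,3] S/(NP\S)  >  k=1
[3,4] NP\S  lex  "sent"
[0,4] S  >  k=3

[0,4] S   >
  [0,3] S/(NP\S)   >
    [0,1] "gave" : (S/(NP\S))/N
    [1,3] N   <
      [1,2] "slowly" : S\NP
      [2,3] "quickly" : N\(S\NP)
  [3,4] "sent" : NP\S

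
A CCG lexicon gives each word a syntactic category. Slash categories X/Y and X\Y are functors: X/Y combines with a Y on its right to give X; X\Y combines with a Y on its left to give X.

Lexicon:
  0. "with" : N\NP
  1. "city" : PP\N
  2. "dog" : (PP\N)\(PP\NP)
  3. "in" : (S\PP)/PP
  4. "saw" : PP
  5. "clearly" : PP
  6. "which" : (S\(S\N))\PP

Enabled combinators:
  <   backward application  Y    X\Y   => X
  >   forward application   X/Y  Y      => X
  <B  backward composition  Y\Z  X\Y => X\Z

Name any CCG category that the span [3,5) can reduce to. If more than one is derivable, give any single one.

S\PP

[0,7] S   <
  [0,5] S\N   <B
    [0,3] PP\N   <
      [0,2] PP\NP   <B
        [0,1] "with" : N\NP
        [1,2] "city" : PP\N
      [2,3] "dog" : (PP\N)\(PP\NP)
    [3,5] S\PP   >
      [3,4] "in" : (S\PP)/PP
      [4,5] "saw" : PP
  [5,7] S\(S\N)   <
    [5,6] "clearly" : PP
    [6,7] "which" : (S\(S\N))\PP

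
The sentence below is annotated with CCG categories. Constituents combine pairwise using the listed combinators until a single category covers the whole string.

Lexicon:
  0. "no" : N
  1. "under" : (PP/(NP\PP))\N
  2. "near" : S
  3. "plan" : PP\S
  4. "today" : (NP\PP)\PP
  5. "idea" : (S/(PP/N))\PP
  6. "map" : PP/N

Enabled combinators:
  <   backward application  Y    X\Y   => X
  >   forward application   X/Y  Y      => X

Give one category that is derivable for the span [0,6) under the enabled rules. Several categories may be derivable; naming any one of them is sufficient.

[0,7] S   >
  [0,6] S/(PP/N)   <
    [0,5] PP   >
      [0,2] PP/(NP\PP)   <
        [0,1] "no" : N
        [1,2] "under" : (PP/(NP\PP))\N
      [2,5] NP\PP   <
        [2,4] PP   <
          [2,3] "near" : S
          [3,4] "plan" : PP\S
        [4,5] "today" : (NP\PP)\PP
    [5,6] "idea" : (S/(PP/N))\PP
  [6,7] "map" : PP/N

S/(PP/N)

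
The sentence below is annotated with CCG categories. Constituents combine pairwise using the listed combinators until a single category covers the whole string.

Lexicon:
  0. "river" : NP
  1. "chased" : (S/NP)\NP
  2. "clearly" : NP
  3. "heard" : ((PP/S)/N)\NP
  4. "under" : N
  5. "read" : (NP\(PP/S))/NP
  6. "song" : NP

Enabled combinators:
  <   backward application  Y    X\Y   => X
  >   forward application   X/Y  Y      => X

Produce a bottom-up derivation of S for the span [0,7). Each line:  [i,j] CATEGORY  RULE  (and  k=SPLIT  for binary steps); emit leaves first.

[0,1] NP  lex  "river"
[1,2] (S/NP)\NP  lex  "chased"
[0,2] S/NP  <  k=1
[2,3] NP  lex  "clearly"
[3,4] ((PP/S)/N)\NP  lex  "heard"
[2,4] (PP/S)/N  <  k=3
[4,5] N  lex  "under"
[2,5] PP/S  >  k=4
[5,6] (NP\(PP/S))/NP  lex  "read"
[6,7] NP  lex  "song"
[5,7] NP\(PP/S)  >  k=6
[2,7] NP  <  k=5
[0,7] S  >  k=2

[0,7] S   >
  [0,2] S/NP   <
    [0,1] "river" : NP
    [1,2] "chased" : (S/NP)\NP
  [2,7] NP   <
    [2,5] PP/S   >
      [2,4] (PP/S)/N   <
        [2,3] "clearly" : NP
        [3,4] "heard" : ((PP/S)/N)\NP
      [4,5] "under" : N
    [5,7] NP\(PP/S)   >
      [5,6] "read" : (NP\(PP/S))/NP
      [6,7] "song" : NP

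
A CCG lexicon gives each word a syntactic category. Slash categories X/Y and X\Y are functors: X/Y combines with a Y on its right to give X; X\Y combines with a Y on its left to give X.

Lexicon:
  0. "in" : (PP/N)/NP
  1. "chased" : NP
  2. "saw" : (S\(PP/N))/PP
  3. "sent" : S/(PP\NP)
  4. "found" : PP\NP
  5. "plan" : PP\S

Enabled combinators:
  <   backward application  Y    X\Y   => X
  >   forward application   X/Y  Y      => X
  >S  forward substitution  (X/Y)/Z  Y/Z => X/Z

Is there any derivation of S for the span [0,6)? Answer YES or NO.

[0,6] S   <
  [0,2] PP/N   >
    [0,1] "in" : (PP/N)/NP
    [1,2] "chased" : NP
  [2,6] S\(PP/N)   >
    [2,3] "saw" : (S\(PP/N))/PP
    [3,6] PP   <
      [3,5] S   >
        [3,4] "sent" : S/(PP\NP)
        [4,5] "found" : PP\NP
      [5,6] "plan" : PP\S

YES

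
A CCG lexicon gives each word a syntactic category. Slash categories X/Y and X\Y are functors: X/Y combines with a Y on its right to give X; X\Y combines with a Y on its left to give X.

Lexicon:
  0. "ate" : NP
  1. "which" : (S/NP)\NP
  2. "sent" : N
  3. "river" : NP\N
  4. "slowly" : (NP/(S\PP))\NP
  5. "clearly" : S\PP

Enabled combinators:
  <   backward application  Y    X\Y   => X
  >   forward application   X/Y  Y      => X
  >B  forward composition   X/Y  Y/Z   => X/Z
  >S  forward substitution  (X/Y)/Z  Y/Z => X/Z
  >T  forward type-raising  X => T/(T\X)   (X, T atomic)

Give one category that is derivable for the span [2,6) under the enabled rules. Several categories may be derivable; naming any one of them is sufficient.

[0,6] S   >
  [0,2] S/NP   <
    [0,1] "ate" : NP
    [1,2] "which" : (S/NP)\NP
  [2,6] NP   >
    [2,5] NP/(S\PP)   <
      [2,4] NP   <
        [2,3] "sent" : N
        [3,4] "river" : NP\N
      [4,5] "slowly" : (NP/(S\PP))\NP
    [5,6] "clearly" : S\PP

NP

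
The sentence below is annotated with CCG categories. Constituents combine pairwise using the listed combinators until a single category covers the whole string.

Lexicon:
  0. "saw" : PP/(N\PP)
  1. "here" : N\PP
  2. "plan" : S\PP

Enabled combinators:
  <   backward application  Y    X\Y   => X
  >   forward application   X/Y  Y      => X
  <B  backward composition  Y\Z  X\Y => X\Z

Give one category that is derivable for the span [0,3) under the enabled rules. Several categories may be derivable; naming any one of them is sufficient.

[0,3] S   <
  [0,2] PP   >
    [0,1] "saw" : PP/(N\PP)
    [1,2] "here" : N\PP
  [2,3] "plan" : S\PP

S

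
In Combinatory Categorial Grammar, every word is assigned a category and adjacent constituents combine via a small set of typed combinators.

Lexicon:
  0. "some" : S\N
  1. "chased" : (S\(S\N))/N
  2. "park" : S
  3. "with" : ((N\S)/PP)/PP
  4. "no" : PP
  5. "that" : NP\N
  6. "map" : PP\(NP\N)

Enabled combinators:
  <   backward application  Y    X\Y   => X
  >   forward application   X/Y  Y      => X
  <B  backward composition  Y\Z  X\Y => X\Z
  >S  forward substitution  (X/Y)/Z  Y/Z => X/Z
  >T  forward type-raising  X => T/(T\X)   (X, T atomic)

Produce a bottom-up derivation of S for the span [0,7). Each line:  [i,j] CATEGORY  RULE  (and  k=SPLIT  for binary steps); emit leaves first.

[0,1] S\N  lex  "some"
[1,2] (S\(S\N))/N  lex  "chased"
[2,3] S  lex  "park"
[2,3] N/(N\S)  >T
[3,4] ((N\S)/PP)/PP  lex  "with"
[4,5] PP  lex  "no"
[3,5] (N\S)/PP  >  k=4
[5,6] NP\N  lex  "that"
[6,7] PP\(NP\N)  lex  "map"
[5,7] PP  <  k=6
[3,7] N\S  >  k=5
[2,7] N  >  k=3
[1,7] S\(S\N)  >  k=2
[0,7] S  <  k=1

[0,7] S   <
  [0,1] "some" : S\N
  [1,7] S\(S\N)   >
    [1,2] "chased" : (S\(S\N))/N
    [2,7] N   >
      [2,3] N/(N\S)   >T
        [2,3] "park" : S
      [3,7] N\S   >
        [3,5] (N\S)/PP   >
          [3,4] "with" : ((N\S)/PP)/PP
          [4,5] "no" : PP
        [5,7] PP   <
          [5,6] "that" : NP\N
          [6,7] "map" : PP\(NP\N)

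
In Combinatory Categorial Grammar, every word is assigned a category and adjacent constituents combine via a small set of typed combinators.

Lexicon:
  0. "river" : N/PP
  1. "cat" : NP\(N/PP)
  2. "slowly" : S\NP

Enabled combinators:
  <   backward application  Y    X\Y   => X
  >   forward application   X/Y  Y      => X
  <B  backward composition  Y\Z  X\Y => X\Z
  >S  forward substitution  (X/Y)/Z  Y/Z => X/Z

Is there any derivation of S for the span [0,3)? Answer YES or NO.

YES

[0,3] S   <
  [0,2] NP   <
    [0,1] "river" : N/PP
    [1,2] "cat" : NP\(N/PP)
  [2,3] "slowly" : S\NP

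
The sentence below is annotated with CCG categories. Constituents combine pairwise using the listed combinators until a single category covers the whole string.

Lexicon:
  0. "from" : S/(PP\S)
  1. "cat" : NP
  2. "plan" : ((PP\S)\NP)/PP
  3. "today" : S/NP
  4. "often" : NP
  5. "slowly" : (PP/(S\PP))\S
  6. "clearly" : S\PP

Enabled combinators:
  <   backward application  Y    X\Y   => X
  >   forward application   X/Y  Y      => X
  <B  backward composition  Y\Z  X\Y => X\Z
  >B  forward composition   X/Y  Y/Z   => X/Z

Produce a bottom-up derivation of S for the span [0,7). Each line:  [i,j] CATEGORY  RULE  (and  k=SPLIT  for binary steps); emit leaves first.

[0,7] S   >
  [0,1] "from" : S/(PP\S)
  [1,7] PP\S   <
    [1,2] "cat" : NP
    [2,7] (PP\S)\NP   >
      [2,3] "plan" : ((PP\S)\NP)/PP
      [3,7] PP   >
        [3,6] PP/(S\PP)   <
          [3,5] S   >
            [3,4] "today" : S/NP
            [4,5] "often" : NP
          [5,6] "slowly" : (PP/(S\PP))\S
        [6,7] "clearly" : S\PP

[0,1] S/(PP\S)  lex  "from"
[1,2] NP  lex  "cat"
[2,3] ((PP\S)\NP)/PP  lex  "plan"
[3,4] S/NP  lex  "today"
[4,5] NP  lex  "often"
[3,5] S  >  k=4
[5,6] (PP/(S\PP))\S  lex  "slowly"
[3,6] PP/(S\PP)  <  k=5
[6,7] S\PP  lex  "clearly"
[3,7] PP  >  k=6
[2,7] (PP\S)\NP  >  k=3
[1,7] PP\S  <  k=2
[0,7] S  >  k=1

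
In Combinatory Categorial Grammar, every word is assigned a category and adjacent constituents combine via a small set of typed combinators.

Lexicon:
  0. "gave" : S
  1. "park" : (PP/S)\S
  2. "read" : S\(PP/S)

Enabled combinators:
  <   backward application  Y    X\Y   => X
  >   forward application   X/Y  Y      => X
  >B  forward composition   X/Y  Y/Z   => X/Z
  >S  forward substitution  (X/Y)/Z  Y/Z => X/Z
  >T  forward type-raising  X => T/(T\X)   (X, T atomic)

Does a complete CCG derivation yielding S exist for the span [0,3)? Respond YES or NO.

YES

[0,3] S   <
  [0,2] PP/S   <
    [0,1] "gave" : S
    [1,2] "park" : (PP/S)\S
  [2,3] "read" : S\(PP/S)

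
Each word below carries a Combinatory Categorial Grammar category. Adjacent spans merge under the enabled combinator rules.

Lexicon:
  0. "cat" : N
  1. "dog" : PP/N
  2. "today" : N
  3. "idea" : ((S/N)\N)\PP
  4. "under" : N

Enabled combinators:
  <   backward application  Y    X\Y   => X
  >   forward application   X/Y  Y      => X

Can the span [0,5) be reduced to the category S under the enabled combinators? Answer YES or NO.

[0,5] S   >
  [0,4] S/N   <
    [0,1] "cat" : N
    [1,4] (S/N)\N   <
      [1,3] PP   >
        [1,2] "dog" : PP/N
        [2,3] "today" : N
      [3,4] "idea" : ((S/N)\N)\PP
  [4,5] "under" : N

YES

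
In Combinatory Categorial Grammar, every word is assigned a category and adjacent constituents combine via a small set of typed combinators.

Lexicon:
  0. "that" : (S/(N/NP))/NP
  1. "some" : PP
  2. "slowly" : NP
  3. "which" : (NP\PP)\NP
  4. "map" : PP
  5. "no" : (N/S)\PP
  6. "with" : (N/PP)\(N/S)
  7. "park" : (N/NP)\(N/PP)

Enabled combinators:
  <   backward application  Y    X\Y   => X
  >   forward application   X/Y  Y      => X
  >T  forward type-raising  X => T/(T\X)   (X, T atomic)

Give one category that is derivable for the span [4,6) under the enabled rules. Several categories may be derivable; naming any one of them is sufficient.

[0,8] S   >
  [0,4] S/(N/NP)   >
    [0,1] "that" : (S/(N/NP))/NP
    [1,4] NP   >
      [1,2] NP/(NP\PP)   >T
        [1,2] "some" : PP
      [2,4] NP\PP   <
        [2,3] "slowly" : NP
        [3,4] "which" : (NP\PP)\NP
  [4,8] N/NP   <
    [4,7] N/PP   <
      [4,6] N/S   <
        [4,5] "map" : PP
        [5,6] "no" : (N/S)\PP
      [6,7] "with" : (N/PP)\(N/S)
    [7,8] "park" : (N/NP)\(N/PP)

N/S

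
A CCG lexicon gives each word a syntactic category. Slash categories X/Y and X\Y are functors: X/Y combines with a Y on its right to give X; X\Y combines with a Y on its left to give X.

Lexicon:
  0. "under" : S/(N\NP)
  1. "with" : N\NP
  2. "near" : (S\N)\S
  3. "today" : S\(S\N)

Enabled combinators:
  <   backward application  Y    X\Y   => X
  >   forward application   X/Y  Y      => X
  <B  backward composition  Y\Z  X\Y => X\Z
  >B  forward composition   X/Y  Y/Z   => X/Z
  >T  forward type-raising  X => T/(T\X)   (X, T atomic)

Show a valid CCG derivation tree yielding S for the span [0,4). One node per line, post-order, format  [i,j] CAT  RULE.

[0,4] S   <
  [0,3] S\N   <
    [0,2] S   >
      [0,1] "under" : S/(N\NP)
      [1,2] "with" : N\NP
    [2,3] "near" : (S\N)\S
  [3,4] "today" : S\(S\N)

[0,1] S/(N\NP)  lex  "under"
[1,2] N\NP  lex  "with"
[0,2] S  >  k=1
[2,3] (S\N)\S  lex  "near"
[0,3] S\N  <  k=2
[3,4] S\(S\N)  lex  "today"
[0,4] S  <  k=3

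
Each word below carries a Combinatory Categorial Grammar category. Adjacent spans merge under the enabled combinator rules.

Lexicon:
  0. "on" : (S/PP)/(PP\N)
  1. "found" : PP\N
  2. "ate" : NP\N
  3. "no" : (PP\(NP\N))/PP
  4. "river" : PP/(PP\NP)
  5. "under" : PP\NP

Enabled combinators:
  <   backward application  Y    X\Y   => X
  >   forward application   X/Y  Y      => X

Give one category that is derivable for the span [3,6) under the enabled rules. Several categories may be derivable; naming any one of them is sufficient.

[0,6] S   >
  [0,2] S/PP   >
    [0,1] "on" : (S/PP)/(PP\N)
    [1,2] "found" : PP\N
  [2,6] PP   <
    [2,3] "ate" : NP\N
    [3,6] PP\(NP\N)   >
      [3,4] "no" : (PP\(NP\N))/PP
      [4,6] PP   >
        [4,5] "river" : PP/(PP\NP)
        [5,6] "under" : PP\NP

PP\(NP\N)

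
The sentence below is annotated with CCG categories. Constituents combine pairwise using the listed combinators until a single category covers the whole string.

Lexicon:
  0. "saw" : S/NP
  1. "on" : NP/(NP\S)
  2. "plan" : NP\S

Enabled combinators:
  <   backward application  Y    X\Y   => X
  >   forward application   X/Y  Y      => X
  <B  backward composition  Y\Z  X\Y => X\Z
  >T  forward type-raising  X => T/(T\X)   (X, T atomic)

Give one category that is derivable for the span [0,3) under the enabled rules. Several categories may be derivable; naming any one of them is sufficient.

[0,3] S   >
  [0,1] "saw" : S/NP
  [1,3] NP   >
    [1,2] "on" : NP/(NP\S)
    [2,3] "plan" : NP\S

S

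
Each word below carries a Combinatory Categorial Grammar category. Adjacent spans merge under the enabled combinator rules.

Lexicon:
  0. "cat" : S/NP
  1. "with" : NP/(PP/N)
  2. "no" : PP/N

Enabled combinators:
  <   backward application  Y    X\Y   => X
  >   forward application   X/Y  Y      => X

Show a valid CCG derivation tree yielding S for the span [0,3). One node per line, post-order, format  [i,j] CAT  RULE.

[0,3] S   >
  [0,1] "cat" : S/NP
  [1,3] NP   >
    [1,2] "with" : NP/(PP/N)
    [2,3] "no" : PP/N

[0,1] S/NP  lex  "cat"
[1,2] NP/(PP/N)  lex  "with"
[2,3] PP/N  lex  "no"
[1,3] NP  >  k=2
[0,3] S  >  k=1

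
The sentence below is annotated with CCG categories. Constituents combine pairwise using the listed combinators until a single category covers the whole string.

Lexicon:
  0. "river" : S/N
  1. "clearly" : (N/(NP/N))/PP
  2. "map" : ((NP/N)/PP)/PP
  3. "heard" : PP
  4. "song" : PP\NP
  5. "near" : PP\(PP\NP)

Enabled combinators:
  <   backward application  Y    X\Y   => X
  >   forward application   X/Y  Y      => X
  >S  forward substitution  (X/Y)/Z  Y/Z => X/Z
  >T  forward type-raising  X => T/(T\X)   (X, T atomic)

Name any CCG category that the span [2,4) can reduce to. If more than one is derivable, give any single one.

(NP/N)/PP

[0,6] S   >
  [0,1] "river" : S/N
  [1,6] N   >
    [1,4] N/PP   >S
      [1,2] "clearly" : (N/(NP/N))/PP
      [2,4] (NP/N)/PP   >
        [2,3] "map" : ((NP/N)/PP)/PP
        [3,4] "heard" : PP
    [4,6] PP   <
      [4,5] "song" : PP\NP
      [5,6] "near" : PP\(PP\NP)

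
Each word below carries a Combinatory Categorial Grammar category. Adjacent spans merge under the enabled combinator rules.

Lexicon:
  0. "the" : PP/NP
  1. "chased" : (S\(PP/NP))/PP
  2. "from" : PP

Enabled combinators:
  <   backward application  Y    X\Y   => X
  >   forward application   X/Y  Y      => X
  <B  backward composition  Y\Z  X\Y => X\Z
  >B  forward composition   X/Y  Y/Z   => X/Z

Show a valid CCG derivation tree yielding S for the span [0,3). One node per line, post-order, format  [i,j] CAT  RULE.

[0,1] PP/NP  lex  "the"
[1,2] (S\(PP/NP))/PP  lex  "chased"
[2,3] PP  lex  "from"
[1,3] S\(PP/NP)  >  k=2
[0,3] S  <  k=1

[0,3] S   <
  [0,1] "the" : PP/NP
  [1,3] S\(PP/NP)   >
    [1,2] "chased" : (S\(PP/NP))/PP
    [2,3] "from" : PP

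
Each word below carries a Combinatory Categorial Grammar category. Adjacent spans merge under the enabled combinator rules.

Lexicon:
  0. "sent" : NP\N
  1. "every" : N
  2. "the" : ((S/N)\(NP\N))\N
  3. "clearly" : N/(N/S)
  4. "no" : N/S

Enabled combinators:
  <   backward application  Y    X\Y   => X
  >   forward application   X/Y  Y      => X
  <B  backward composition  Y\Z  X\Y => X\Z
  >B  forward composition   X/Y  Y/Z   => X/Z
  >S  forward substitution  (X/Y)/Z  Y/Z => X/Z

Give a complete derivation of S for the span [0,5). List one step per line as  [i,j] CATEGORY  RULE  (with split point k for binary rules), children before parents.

[0,1] NP\N  lex  "sent"
[1,2] N  lex  "every"
[2,3] ((S/N)\(NP\N))\N  lex  "the"
[1,3] (S/N)\(NP\N)  <  k=2
[0,3] S/N  <  k=1
[3,4] N/(N/S)  lex  "clearly"
[4,5] N/S  lex  "no"
[3,5] N  >  k=4
[0,5] S  >  k=3

[0,5] S   >
  [0,3] S/N   <
    [0,1] "sent" : NP\N
    [1,3] (S/N)\(NP\N)   <
      [1,2] "every" : N
      [2,3] "the" : ((S/N)\(NP\N))\N
  [3,5] N   >
    [3,4] "clearly" : N/(N/S)
    [4,5] "no" : N/S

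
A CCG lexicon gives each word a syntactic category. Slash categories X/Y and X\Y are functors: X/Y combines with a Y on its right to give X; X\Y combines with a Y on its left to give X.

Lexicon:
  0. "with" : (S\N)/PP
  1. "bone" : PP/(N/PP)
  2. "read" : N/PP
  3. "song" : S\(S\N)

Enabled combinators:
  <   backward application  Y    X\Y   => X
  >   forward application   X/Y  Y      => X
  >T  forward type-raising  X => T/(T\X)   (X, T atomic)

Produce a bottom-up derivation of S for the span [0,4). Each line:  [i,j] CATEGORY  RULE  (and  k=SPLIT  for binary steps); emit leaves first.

[0,1] (S\N)/PP  lex  "with"
[1,2] PP/(N/PP)  lex  "bone"
[2,3] N/PP  lex  "read"
[1,3] PP  >  k=2
[0,3] S\N  >  k=1
[3,4] S\(S\N)  lex  "song"
[0,4] S  <  k=3

[0,4] S   <
  [0,3] S\N   >
    [0,1] "with" : (S\N)/PP
    [1,3] PP   >
      [1,2] "bone" : PP/(N/PP)
      [2,3] "read" : N/PP
  [3,4] "song" : S\(S\N)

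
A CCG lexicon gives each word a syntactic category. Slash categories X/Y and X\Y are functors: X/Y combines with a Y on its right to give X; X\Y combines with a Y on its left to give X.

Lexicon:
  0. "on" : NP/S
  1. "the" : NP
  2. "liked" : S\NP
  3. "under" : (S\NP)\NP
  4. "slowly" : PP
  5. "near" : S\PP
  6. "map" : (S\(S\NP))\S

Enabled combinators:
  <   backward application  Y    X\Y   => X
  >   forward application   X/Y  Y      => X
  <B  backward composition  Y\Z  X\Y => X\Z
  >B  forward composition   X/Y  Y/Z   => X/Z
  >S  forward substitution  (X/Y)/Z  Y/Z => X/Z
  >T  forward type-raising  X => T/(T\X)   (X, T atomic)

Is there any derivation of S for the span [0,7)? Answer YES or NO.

[0,7] S   <
  [0,4] S\NP   <
    [0,3] NP   >
      [0,1] "on" : NP/S
      [1,3] S   >
        [1,2] S/(S\NP)   >T
          [1,2] "the" : NP
        [2,3] "liked" : S\NP
    [3,4] "under" : (S\NP)\NP
  [4,7] S\(S\NP)   <
    [4,6] S   >
      [4,5] S/(S\PP)   >T
        [4,5] "slowly" : PP
      [5,6] "near" : S\PP
    [6,7] "map" : (S\(S\NP))\S

YES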